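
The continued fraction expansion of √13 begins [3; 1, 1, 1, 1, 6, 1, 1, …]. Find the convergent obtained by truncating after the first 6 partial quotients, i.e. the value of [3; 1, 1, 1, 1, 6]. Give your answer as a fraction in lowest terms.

Start with 6.
1 + 1/(6/1) = 1 + 1/6 = 7/6
1 + 1/(7/6) = 1 + 6/7 = 13/7
1 + 1/(13/7) = 1 + 7/13 = 20/13
1 + 1/(20/13) = 1 + 13/20 = 33/20
3 + 1/(33/20) = 3 + 20/33 = 119/33

119/33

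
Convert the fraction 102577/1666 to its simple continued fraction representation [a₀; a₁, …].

102577 ÷ 1666 → quotient 61, remainder 951
1666 ÷ 951 → quotient 1, remainder 715
951 ÷ 715 → quotient 1, remainder 236
715 ÷ 236 → quotient 3, remainder 7
236 ÷ 7 → quotient 33, remainder 5
7 ÷ 5 → quotient 1, remainder 2
5 ÷ 2 → quotient 2, remainder 1
2 ÷ 1 → quotient 2, remainder 0

[61; 1, 1, 3, 33, 1, 2, 2]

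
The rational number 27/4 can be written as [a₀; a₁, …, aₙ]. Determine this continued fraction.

[6; 1, 3]

Apply division with remainder until the remainder is 0:
⌊27/4⌋ = 6, remainder 3
⌊4/3⌋ = 1, remainder 1
⌊3/1⌋ = 3, remainder 0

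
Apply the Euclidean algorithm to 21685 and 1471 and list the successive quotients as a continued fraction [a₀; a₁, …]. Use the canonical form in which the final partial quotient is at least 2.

⌊21685/1471⌋ = 14, remainder 1091
⌊1471/1091⌋ = 1, remainder 380
⌊1091/380⌋ = 2, remainder 331
⌊380/331⌋ = 1, remainder 49
⌊331/49⌋ = 6, remainder 37
⌊49/37⌋ = 1, remainder 12
⌊37/12⌋ = 3, remainder 1
⌊12/1⌋ = 12, remainder 0

[14; 1, 2, 1, 6, 1, 3, 12]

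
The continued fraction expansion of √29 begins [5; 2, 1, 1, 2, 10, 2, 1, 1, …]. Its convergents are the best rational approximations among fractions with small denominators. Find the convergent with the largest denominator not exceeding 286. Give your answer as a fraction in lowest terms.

List convergents until the denominator exceeds the bound:
a_0 = 5: 5/1  (≤ bound)
a_1 = 2: 11/2  (≤ bound)
a_2 = 1: 16/3  (≤ bound)
a_3 = 1: 27/5  (≤ bound)
a_4 = 2: 70/13  (≤ bound)
a_5 = 10: 727/135  (≤ bound)
a_6 = 2: 1524/283  (≤ bound)
a_7 = 1: 2251/418  (> 286, stop)

1524/283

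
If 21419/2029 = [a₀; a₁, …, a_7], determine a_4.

1

21419 = 10·2029 + 1129, so a_0 = 10
2029 = 1·1129 + 900, so a_1 = 1
1129 = 1·900 + 229, so a_2 = 1
900 = 3·229 + 213, so a_3 = 3
229 = 1·213 + 16, so a_4 = 1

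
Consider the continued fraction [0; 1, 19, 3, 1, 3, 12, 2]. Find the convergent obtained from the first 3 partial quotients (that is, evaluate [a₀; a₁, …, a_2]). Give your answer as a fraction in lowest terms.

19/20

Start with 19.
1 + 1/(19/1) = 1 + 1/19 = 20/19
0 + 1/(20/19) = 0 + 19/20 = 19/20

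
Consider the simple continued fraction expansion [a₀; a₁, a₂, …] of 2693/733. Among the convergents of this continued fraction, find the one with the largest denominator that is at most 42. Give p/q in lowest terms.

List convergents until the denominator exceeds the bound:
a_0 = 3: 3/1  (≤ bound)
a_1 = 1: 4/1  (≤ bound)
a_2 = 2: 11/3  (≤ bound)
a_3 = 14: 158/43  (> 42, stop)

11/3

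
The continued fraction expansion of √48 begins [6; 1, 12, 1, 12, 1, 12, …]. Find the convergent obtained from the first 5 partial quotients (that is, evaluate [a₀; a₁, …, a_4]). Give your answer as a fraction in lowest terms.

a_0 = 6: 6/1
a_1 = 1: 7/1
a_2 = 12: 90/13
a_3 = 1: 97/14
a_4 = 12: 1254/181

1254/181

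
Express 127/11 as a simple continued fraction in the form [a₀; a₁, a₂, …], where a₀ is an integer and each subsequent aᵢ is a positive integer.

[11; 1, 1, 5]

Repeatedly divide and take the remainder:
⌊127/11⌋ = 11, remainder 6
⌊11/6⌋ = 1, remainder 5
⌊6/5⌋ = 1, remainder 1
⌊5/1⌋ = 5, remainder 0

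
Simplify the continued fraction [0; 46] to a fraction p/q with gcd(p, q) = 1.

1/46

Start with 46.
0 + 1/(46/1) = 0 + 1/46 = 1/46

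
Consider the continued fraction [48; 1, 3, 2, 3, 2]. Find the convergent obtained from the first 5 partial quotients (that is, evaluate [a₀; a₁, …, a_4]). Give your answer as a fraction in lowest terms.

1512/31

Build up convergents one term at a time:
a_0 = 48: 48/1
a_1 = 1: 49/1
a_2 = 3: 195/4
a_3 = 2: 439/9
a_4 = 3: 1512/31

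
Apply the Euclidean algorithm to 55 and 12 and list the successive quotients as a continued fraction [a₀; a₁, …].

55 = 4·12 + 7, so a_0 = 4
12 = 1·7 + 5, so a_1 = 1
7 = 1·5 + 2, so a_2 = 1
5 = 2·2 + 1, so a_3 = 2
2 = 2·1 + 0, so a_4 = 2

[4; 1, 1, 2, 2]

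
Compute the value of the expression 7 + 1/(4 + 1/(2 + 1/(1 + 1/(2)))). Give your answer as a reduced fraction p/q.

253/35

Start with 2.
1 + 1/(2/1) = 1 + 1/2 = 3/2
2 + 1/(3/2) = 2 + 2/3 = 8/3
4 + 1/(8/3) = 4 + 3/8 = 35/8
7 + 1/(35/8) = 7 + 8/35 = 253/35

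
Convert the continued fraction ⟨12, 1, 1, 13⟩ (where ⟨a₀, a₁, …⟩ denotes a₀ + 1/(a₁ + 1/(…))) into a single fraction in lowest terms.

Start with 13.
1 + 1/(13/1) = 1 + 1/13 = 14/13
1 + 1/(14/13) = 1 + 13/14 = 27/14
12 + 1/(27/14) = 12 + 14/27 = 338/27

338/27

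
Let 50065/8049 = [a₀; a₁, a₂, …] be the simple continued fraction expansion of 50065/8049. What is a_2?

⌊50065/8049⌋ = 6, remainder 1771
⌊8049/1771⌋ = 4, remainder 965
⌊1771/965⌋ = 1, remainder 806

1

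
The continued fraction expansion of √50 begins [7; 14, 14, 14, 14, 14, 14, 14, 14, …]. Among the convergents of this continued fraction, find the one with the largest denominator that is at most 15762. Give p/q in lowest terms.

List convergents until the denominator exceeds the bound:
a_0 = 7: 7/1  (≤ bound)
a_1 = 14: 99/14  (≤ bound)
a_2 = 14: 1393/197  (≤ bound)
a_3 = 14: 19601/2772  (≤ bound)
a_4 = 14: 275807/39005  (> 15762, stop)

19601/2772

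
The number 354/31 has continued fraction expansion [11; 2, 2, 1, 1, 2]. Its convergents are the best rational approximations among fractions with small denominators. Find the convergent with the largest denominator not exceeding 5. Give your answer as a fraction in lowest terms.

a_0 = 11: 11/1  (≤ bound)
a_1 = 2: 23/2  (≤ bound)
a_2 = 2: 57/5  (≤ bound)
a_3 = 1: 80/7  (> 5, stop)

57/5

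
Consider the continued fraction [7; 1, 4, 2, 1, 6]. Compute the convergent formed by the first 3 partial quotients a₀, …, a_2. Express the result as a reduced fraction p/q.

39/5

Use the convergent recurrence hₖ = aₖ·hₖ₋₁ + hₖ₋₂ (and likewise for the denominators kₖ):
a_0 = 7: 7/1
a_1 = 1: 8/1
a_2 = 4: 39/5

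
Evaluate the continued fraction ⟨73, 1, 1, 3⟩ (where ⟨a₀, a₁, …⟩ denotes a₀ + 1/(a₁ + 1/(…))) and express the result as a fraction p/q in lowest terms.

515/7

a_0 = 73: 73/1
a_1 = 1: 74/1
a_2 = 1: 147/2
a_3 = 3: 515/7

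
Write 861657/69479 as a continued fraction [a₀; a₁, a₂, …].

⌊861657/69479⌋ = 12, remainder 27909
⌊69479/27909⌋ = 2, remainder 13661
⌊27909/13661⌋ = 2, remainder 587
⌊13661/587⌋ = 23, remainder 160
⌊587/160⌋ = 3, remainder 107
⌊160/107⌋ = 1, remainder 53
⌊107/53⌋ = 2, remainder 1
⌊53/1⌋ = 53, remainder 0

[12; 2, 2, 23, 3, 1, 2, 53]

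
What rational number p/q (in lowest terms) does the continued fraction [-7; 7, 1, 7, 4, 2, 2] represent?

-9801/1426

a_0 = -7: -7/1
a_1 = 7: -48/7
a_2 = 1: -55/8
a_3 = 7: -433/63
a_4 = 4: -1787/260
a_5 = 2: -4007/583
a_6 = 2: -9801/1426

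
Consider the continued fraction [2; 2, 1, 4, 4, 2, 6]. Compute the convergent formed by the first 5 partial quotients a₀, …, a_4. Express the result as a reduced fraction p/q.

Build up convergents one term at a time:
a_0 = 2: 2/1
a_1 = 2: 5/2
a_2 = 1: 7/3
a_3 = 4: 33/14
a_4 = 4: 139/59

139/59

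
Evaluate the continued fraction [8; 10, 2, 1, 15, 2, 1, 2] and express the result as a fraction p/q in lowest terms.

a_0 = 8: 8/1
a_1 = 10: 81/10
a_2 = 2: 170/21
a_3 = 1: 251/31
a_4 = 15: 3935/486
a_5 = 2: 8121/1003
a_6 = 1: 12056/1489
a_7 = 2: 32233/3981

32233/3981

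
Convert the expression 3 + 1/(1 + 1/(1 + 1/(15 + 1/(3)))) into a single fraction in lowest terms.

Start with 3.
15 + 1/(3/1) = 15 + 1/3 = 46/3
1 + 1/(46/3) = 1 + 3/46 = 49/46
1 + 1/(49/46) = 1 + 46/49 = 95/49
3 + 1/(95/49) = 3 + 49/95 = 334/95

334/95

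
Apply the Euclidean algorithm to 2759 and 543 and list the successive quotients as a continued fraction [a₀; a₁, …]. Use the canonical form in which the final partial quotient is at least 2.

[5; 12, 2, 1, 14]

Apply division with remainder until the remainder is 0:
⌊2759/543⌋ = 5, remainder 44
⌊543/44⌋ = 12, remainder 15
⌊44/15⌋ = 2, remainder 14
⌊15/14⌋ = 1, remainder 1
⌊14/1⌋ = 14, remainder 0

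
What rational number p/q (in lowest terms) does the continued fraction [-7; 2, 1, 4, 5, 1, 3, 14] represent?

a_0 = -7: -7/1
a_1 = 2: -13/2
a_2 = 1: -20/3
a_3 = 4: -93/14
a_4 = 5: -485/73
a_5 = 1: -578/87
a_6 = 3: -2219/334
a_7 = 14: -31644/4763

-31644/4763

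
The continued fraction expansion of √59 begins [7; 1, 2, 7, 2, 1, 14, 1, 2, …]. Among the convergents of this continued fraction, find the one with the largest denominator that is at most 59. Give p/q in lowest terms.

361/47

List convergents until the denominator exceeds the bound:
a_0 = 7: 7/1  (≤ bound)
a_1 = 1: 8/1  (≤ bound)
a_2 = 2: 23/3  (≤ bound)
a_3 = 7: 169/22  (≤ bound)
a_4 = 2: 361/47  (≤ bound)
a_5 = 1: 530/69  (> 59, stop)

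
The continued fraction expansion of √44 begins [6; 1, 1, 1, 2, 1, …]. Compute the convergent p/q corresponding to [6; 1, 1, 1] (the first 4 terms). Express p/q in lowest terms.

20/3

a_0 = 6: 6/1
a_1 = 1: 7/1
a_2 = 1: 13/2
a_3 = 1: 20/3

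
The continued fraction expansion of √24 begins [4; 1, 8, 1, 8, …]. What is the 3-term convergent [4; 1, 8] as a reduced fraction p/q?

Use the convergent recurrence hₖ = aₖ·hₖ₋₁ + hₖ₋₂ (and likewise for the denominators kₖ):
a_0 = 4: 4/1
a_1 = 1: 5/1
a_2 = 8: 44/9

44/9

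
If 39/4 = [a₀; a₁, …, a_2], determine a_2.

39 ÷ 4 → quotient 9, remainder 3
4 ÷ 3 → quotient 1, remainder 1
3 ÷ 1 → quotient 3, remainder 0

3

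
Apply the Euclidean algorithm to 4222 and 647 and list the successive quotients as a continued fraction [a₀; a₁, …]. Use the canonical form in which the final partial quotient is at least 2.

[6; 1, 1, 9, 3, 3, 3]

4222 ÷ 647 → quotient 6, remainder 340
647 ÷ 340 → quotient 1, remainder 307
340 ÷ 307 → quotient 1, remainder 33
307 ÷ 33 → quotient 9, remainder 10
33 ÷ 10 → quotient 3, remainder 3
10 ÷ 3 → quotient 3, remainder 1
3 ÷ 1 → quotient 3, remainder 0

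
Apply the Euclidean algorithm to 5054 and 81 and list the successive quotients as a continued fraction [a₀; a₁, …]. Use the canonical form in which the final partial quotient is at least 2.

5054 ÷ 81 → quotient 62, remainder 32
81 ÷ 32 → quotient 2, remainder 17
32 ÷ 17 → quotient 1, remainder 15
17 ÷ 15 → quotient 1, remainder 2
15 ÷ 2 → quotient 7, remainder 1
2 ÷ 1 → quotient 2, remainder 0

[62; 2, 1, 1, 7, 2]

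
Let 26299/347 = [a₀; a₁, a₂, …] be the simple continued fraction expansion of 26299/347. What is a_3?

1

Apply division with remainder until the remainder is 0:
26299 = 75·347 + 274, so a_0 = 75
347 = 1·274 + 73, so a_1 = 1
274 = 3·73 + 55, so a_2 = 3
73 = 1·55 + 18, so a_3 = 1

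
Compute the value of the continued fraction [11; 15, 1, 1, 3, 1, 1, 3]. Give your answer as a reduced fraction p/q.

a_0 = 11: 11/1
a_1 = 15: 166/15
a_2 = 1: 177/16
a_3 = 1: 343/31
a_4 = 3: 1206/109
a_5 = 1: 1549/140
a_6 = 1: 2755/249
a_7 = 3: 9814/887

9814/887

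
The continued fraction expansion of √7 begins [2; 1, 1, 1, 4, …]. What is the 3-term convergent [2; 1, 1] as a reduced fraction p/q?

5/2

Compute successive convergents:
a_0 = 2: 2/1
a_1 = 1: 3/1
a_2 = 1: 5/2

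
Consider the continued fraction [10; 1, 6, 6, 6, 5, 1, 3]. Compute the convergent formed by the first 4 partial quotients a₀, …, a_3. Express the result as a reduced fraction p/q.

467/43

a_0 = 10: 10/1
a_1 = 1: 11/1
a_2 = 6: 76/7
a_3 = 6: 467/43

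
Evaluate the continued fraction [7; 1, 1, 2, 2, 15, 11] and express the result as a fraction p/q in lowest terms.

Compute successive convergents:
a_0 = 7: 7/1
a_1 = 1: 8/1
a_2 = 1: 15/2
a_3 = 2: 38/5
a_4 = 2: 91/12
a_5 = 15: 1403/185
a_6 = 11: 15524/2047

15524/2047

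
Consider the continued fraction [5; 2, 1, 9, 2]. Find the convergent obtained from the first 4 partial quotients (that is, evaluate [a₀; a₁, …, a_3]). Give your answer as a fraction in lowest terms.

155/29

a_0 = 5: 5/1
a_1 = 2: 11/2
a_2 = 1: 16/3
a_3 = 9: 155/29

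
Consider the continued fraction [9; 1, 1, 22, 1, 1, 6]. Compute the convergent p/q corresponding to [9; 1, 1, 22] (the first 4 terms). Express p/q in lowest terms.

Start with 22.
1 + 1/(22/1) = 1 + 1/22 = 23/22
1 + 1/(23/22) = 1 + 22/23 = 45/23
9 + 1/(45/23) = 9 + 23/45 = 428/45

428/45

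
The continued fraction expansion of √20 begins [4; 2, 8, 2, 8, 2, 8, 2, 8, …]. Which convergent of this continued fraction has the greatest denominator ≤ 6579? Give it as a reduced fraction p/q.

a_0 = 4: 4/1  (≤ bound)
a_1 = 2: 9/2  (≤ bound)
a_2 = 8: 76/17  (≤ bound)
a_3 = 2: 161/36  (≤ bound)
a_4 = 8: 1364/305  (≤ bound)
a_5 = 2: 2889/646  (≤ bound)
a_6 = 8: 24476/5473  (≤ bound)
a_7 = 2: 51841/11592  (> 6579, stop)

24476/5473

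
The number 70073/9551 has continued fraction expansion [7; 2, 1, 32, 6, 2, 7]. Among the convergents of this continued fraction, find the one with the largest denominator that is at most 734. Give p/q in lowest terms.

4336/591

a_0 = 7: 7/1  (≤ bound)
a_1 = 2: 15/2  (≤ bound)
a_2 = 1: 22/3  (≤ bound)
a_3 = 32: 719/98  (≤ bound)
a_4 = 6: 4336/591  (≤ bound)
a_5 = 2: 9391/1280  (> 734, stop)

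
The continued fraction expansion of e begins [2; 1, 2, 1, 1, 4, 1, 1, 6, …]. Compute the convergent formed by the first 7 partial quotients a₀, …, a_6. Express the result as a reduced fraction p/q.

a_0 = 2: 2/1
a_1 = 1: 3/1
a_2 = 2: 8/3
a_3 = 1: 11/4
a_4 = 1: 19/7
a_5 = 4: 87/32
a_6 = 1: 106/39

106/39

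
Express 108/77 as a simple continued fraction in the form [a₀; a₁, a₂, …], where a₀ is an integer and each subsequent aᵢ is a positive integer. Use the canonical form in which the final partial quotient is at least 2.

[1; 2, 2, 15]

Apply division with remainder until the remainder is 0:
108 ÷ 77 → quotient 1, remainder 31
77 ÷ 31 → quotient 2, remainder 15
31 ÷ 15 → quotient 2, remainder 1
15 ÷ 1 → quotient 15, remainder 0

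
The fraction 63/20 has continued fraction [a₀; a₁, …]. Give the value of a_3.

⌊63/20⌋ = 3, remainder 3
⌊20/3⌋ = 6, remainder 2
⌊3/2⌋ = 1, remainder 1
⌊2/1⌋ = 2, remainder 0

2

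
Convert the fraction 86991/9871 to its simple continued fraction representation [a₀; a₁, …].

Run the Euclidean algorithm, recording each quotient:
⌊86991/9871⌋ = 8, remainder 8023
⌊9871/8023⌋ = 1, remainder 1848
⌊8023/1848⌋ = 4, remainder 631
⌊1848/631⌋ = 2, remainder 586
⌊631/586⌋ = 1, remainder 45
⌊586/45⌋ = 13, remainder 1
⌊45/1⌋ = 45, remainder 0

[8; 1, 4, 2, 1, 13, 45]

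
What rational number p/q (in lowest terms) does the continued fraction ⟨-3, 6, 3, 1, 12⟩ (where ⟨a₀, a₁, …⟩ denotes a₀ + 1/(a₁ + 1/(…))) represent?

-906/319

Start with 12.
1 + 1/(12/1) = 1 + 1/12 = 13/12
3 + 1/(13/12) = 3 + 12/13 = 51/13
6 + 1/(51/13) = 6 + 13/51 = 319/51
-3 + 1/(319/51) = -3 + 51/319 = -906/319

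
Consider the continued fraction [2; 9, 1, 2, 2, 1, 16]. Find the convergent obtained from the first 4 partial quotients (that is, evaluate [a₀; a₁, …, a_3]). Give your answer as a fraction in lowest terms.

61/29

Start with 2.
1 + 1/(2/1) = 1 + 1/2 = 3/2
9 + 1/(3/2) = 9 + 2/3 = 29/3
2 + 1/(29/3) = 2 + 3/29 = 61/29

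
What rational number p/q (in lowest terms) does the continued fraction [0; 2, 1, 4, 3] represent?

16/45

Build up convergents one term at a time:
a_0 = 0: 0/1
a_1 = 2: 1/2
a_2 = 1: 1/3
a_3 = 4: 5/14
a_4 = 3: 16/45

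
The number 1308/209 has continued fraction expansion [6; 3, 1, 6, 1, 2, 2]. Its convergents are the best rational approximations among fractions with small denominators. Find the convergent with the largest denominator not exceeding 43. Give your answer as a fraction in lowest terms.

List convergents until the denominator exceeds the bound:
a_0 = 6: 6/1  (≤ bound)
a_1 = 3: 19/3  (≤ bound)
a_2 = 1: 25/4  (≤ bound)
a_3 = 6: 169/27  (≤ bound)
a_4 = 1: 194/31  (≤ bound)
a_5 = 2: 557/89  (> 43, stop)

194/31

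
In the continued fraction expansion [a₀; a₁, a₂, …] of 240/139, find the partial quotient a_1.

240 = 1·139 + 101, so a_0 = 1
139 = 1·101 + 38, so a_1 = 1

1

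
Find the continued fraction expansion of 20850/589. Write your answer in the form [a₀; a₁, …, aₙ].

[35; 2, 1, 1, 38, 1, 2]

Repeatedly divide and take the remainder:
20850 = 35·589 + 235, so a_0 = 35
589 = 2·235 + 119, so a_1 = 2
235 = 1·119 + 116, so a_2 = 1
119 = 1·116 + 3, so a_3 = 1
116 = 38·3 + 2, so a_4 = 38
3 = 1·2 + 1, so a_5 = 1
2 = 2·1 + 0, so a_6 = 2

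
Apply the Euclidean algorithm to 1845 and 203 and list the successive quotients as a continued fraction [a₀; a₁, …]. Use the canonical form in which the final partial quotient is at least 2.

[9; 11, 3, 1, 1, 2]

Repeatedly divide and take the remainder:
1845 = 9·203 + 18, so a_0 = 9
203 = 11·18 + 5, so a_1 = 11
18 = 3·5 + 3, so a_2 = 3
5 = 1·3 + 2, so a_3 = 1
3 = 1·2 + 1, so a_4 = 1
2 = 2·1 + 0, so a_5 = 2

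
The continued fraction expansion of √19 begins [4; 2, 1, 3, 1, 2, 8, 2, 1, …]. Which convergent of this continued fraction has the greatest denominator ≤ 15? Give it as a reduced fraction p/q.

List convergents until the denominator exceeds the bound:
a_0 = 4: 4/1  (≤ bound)
a_1 = 2: 9/2  (≤ bound)
a_2 = 1: 13/3  (≤ bound)
a_3 = 3: 48/11  (≤ bound)
a_4 = 1: 61/14  (≤ bound)
a_5 = 2: 170/39  (> 15, stop)

61/14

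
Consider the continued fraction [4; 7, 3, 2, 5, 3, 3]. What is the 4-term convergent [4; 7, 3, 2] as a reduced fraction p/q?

Start with 2.
3 + 1/(2/1) = 3 + 1/2 = 7/2
7 + 1/(7/2) = 7 + 2/7 = 51/7
4 + 1/(51/7) = 4 + 7/51 = 211/51

211/51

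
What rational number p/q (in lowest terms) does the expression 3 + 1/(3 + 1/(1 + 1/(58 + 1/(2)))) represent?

1541/474

a_0 = 3: 3/1
a_1 = 3: 10/3
a_2 = 1: 13/4
a_3 = 58: 764/235
a_4 = 2: 1541/474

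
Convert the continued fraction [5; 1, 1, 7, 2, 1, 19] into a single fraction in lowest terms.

Start with 19.
1 + 1/(19/1) = 1 + 1/19 = 20/19
2 + 1/(20/19) = 2 + 19/20 = 59/20
7 + 1/(59/20) = 7 + 20/59 = 433/59
1 + 1/(433/59) = 1 + 59/433 = 492/433
1 + 1/(492/433) = 1 + 433/492 = 925/492
5 + 1/(925/492) = 5 + 492/925 = 5117/925

5117/925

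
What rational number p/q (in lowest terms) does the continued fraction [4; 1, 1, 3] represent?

a_0 = 4: 4/1
a_1 = 1: 5/1
a_2 = 1: 9/2
a_3 = 3: 32/7

32/7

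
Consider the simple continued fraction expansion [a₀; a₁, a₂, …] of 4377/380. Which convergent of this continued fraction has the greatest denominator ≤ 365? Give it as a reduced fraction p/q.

311/27

a_0 = 11: 11/1  (≤ bound)
a_1 = 1: 12/1  (≤ bound)
a_2 = 1: 23/2  (≤ bound)
a_3 = 13: 311/27  (≤ bound)
a_4 = 14: 4377/380  (> 365, stop)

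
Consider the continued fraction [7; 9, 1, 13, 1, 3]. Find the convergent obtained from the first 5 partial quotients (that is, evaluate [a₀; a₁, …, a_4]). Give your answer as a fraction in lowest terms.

1058/149

Work from the innermost term outward:
Start with 1.
13 + 1/(1/1) = 13 + 1/1 = 14/1
1 + 1/(14/1) = 1 + 1/14 = 15/14
9 + 1/(15/14) = 9 + 14/15 = 149/15
7 + 1/(149/15) = 7 + 15/149 = 1058/149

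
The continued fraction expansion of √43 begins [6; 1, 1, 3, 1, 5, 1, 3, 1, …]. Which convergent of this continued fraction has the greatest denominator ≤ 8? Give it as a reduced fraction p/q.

46/7

List convergents until the denominator exceeds the bound:
a_0 = 6: 6/1  (≤ bound)
a_1 = 1: 7/1  (≤ bound)
a_2 = 1: 13/2  (≤ bound)
a_3 = 3: 46/7  (≤ bound)
a_4 = 1: 59/9  (> 8, stop)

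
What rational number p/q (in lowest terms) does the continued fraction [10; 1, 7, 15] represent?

Use the convergent recurrence hₖ = aₖ·hₖ₋₁ + hₖ₋₂ (and likewise for the denominators kₖ):
a_0 = 10: 10/1
a_1 = 1: 11/1
a_2 = 7: 87/8
a_3 = 15: 1316/121

1316/121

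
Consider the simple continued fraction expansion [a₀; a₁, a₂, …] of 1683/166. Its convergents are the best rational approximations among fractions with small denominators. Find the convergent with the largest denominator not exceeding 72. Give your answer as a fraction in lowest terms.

a_0 = 10: 10/1  (≤ bound)
a_1 = 7: 71/7  (≤ bound)
a_2 = 4: 294/29  (≤ bound)
a_3 = 1: 365/36  (≤ bound)
a_4 = 1: 659/65  (≤ bound)
a_5 = 2: 1683/166  (> 72, stop)

659/65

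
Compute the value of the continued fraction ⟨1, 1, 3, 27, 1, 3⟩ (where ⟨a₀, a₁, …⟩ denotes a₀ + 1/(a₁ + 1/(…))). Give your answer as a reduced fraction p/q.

785/448

Start with 3.
1 + 1/(3/1) = 1 + 1/3 = 4/3
27 + 1/(4/3) = 27 + 3/4 = 111/4
3 + 1/(111/4) = 3 + 4/111 = 337/111
1 + 1/(337/111) = 1 + 111/337 = 448/337
1 + 1/(448/337) = 1 + 337/448 = 785/448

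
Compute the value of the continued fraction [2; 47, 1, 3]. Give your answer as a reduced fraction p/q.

386/191

Collapse the nested fraction from the inside out:
Start with 3.
1 + 1/(3/1) = 1 + 1/3 = 4/3
47 + 1/(4/3) = 47 + 3/4 = 191/4
2 + 1/(191/4) = 2 + 4/191 = 386/191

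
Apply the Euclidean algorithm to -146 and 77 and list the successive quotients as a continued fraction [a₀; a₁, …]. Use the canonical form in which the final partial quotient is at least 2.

Repeatedly divide and take the remainder:
⌊-146/77⌋ = -2, remainder 8
⌊77/8⌋ = 9, remainder 5
⌊8/5⌋ = 1, remainder 3
⌊5/3⌋ = 1, remainder 2
⌊3/2⌋ = 1, remainder 1
⌊2/1⌋ = 2, remainder 0

[-2; 9, 1, 1, 1, 2]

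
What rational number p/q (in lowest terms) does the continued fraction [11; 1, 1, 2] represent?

a_0 = 11: 11/1
a_1 = 1: 12/1
a_2 = 1: 23/2
a_3 = 2: 58/5

58/5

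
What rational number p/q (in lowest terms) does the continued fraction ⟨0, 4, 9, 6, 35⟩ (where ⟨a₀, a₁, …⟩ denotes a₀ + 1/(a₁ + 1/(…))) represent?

Start with 35.
6 + 1/(35/1) = 6 + 1/35 = 211/35
9 + 1/(211/35) = 9 + 35/211 = 1934/211
4 + 1/(1934/211) = 4 + 211/1934 = 7947/1934
0 + 1/(7947/1934) = 0 + 1934/7947 = 1934/7947

1934/7947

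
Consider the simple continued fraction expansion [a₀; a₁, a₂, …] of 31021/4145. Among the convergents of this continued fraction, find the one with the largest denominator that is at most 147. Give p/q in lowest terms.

List convergents until the denominator exceeds the bound:
a_0 = 7: 7/1  (≤ bound)
a_1 = 2: 15/2  (≤ bound)
a_2 = 15: 232/31  (≤ bound)
a_3 = 12: 2799/374  (> 147, stop)

232/31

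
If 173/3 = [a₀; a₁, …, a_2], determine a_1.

1

Run the Euclidean algorithm, recording each quotient:
173 ÷ 3 → quotient 57, remainder 2
3 ÷ 2 → quotient 1, remainder 1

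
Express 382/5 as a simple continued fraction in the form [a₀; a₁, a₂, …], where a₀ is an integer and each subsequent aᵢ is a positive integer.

Run the Euclidean algorithm, recording each quotient:
⌊382/5⌋ = 76, remainder 2
⌊5/2⌋ = 2, remainder 1
⌊2/1⌋ = 2, remainder 0

[76; 2, 2]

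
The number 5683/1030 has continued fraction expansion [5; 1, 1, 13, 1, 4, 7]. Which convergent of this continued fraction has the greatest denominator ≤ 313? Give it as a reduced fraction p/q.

789/143

a_0 = 5: 5/1  (≤ bound)
a_1 = 1: 6/1  (≤ bound)
a_2 = 1: 11/2  (≤ bound)
a_3 = 13: 149/27  (≤ bound)
a_4 = 1: 160/29  (≤ bound)
a_5 = 4: 789/143  (≤ bound)
a_6 = 7: 5683/1030  (> 313, stop)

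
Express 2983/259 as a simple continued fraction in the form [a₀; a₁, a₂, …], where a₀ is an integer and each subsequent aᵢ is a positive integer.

[11; 1, 1, 13, 1, 8]

⌊2983/259⌋ = 11, remainder 134
⌊259/134⌋ = 1, remainder 125
⌊134/125⌋ = 1, remainder 9
⌊125/9⌋ = 13, remainder 8
⌊9/8⌋ = 1, remainder 1
⌊8/1⌋ = 8, remainder 0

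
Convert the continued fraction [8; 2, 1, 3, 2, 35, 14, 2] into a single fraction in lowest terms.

215221/25744

a_0 = 8: 8/1
a_1 = 2: 17/2
a_2 = 1: 25/3
a_3 = 3: 92/11
a_4 = 2: 209/25
a_5 = 35: 7407/886
a_6 = 14: 103907/12429
a_7 = 2: 215221/25744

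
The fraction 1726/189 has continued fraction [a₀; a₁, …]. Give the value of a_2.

1

1726 = 9·189 + 25, so a_0 = 9
189 = 7·25 + 14, so a_1 = 7
25 = 1·14 + 11, so a_2 = 1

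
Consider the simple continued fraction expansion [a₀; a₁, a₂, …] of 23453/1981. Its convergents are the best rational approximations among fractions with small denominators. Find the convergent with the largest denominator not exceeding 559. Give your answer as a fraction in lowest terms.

List convergents until the denominator exceeds the bound:
a_0 = 11: 11/1  (≤ bound)
a_1 = 1: 12/1  (≤ bound)
a_2 = 5: 71/6  (≤ bound)
a_3 = 4: 296/25  (≤ bound)
a_4 = 1: 367/31  (≤ bound)
a_5 = 3: 1397/118  (≤ bound)
a_6 = 5: 7352/621  (> 559, stop)

1397/118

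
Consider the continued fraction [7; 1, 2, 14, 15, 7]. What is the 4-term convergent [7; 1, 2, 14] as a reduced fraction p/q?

a_0 = 7: 7/1
a_1 = 1: 8/1
a_2 = 2: 23/3
a_3 = 14: 330/43

330/43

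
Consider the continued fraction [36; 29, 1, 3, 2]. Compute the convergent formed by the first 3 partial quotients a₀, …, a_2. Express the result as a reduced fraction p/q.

Compute successive convergents:
a_0 = 36: 36/1
a_1 = 29: 1045/29
a_2 = 1: 1081/30

1081/30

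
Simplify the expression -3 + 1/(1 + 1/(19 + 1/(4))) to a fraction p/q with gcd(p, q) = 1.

-166/81

Compute successive convergents:
a_0 = -3: -3/1
a_1 = 1: -2/1
a_2 = 19: -41/20
a_3 = 4: -166/81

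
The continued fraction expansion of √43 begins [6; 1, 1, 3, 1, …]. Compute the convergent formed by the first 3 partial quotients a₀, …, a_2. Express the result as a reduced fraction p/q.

13/2

Work from the innermost term outward:
Start with 1.
1 + 1/(1/1) = 1 + 1/1 = 2/1
6 + 1/(2/1) = 6 + 1/2 = 13/2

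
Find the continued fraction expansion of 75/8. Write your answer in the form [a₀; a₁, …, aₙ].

[9; 2, 1, 2]

75 = 9·8 + 3, so a_0 = 9
8 = 2·3 + 2, so a_1 = 2
3 = 1·2 + 1, so a_2 = 1
2 = 2·1 + 0, so a_3 = 2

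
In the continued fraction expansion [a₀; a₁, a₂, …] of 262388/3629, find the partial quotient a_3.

262388 = 72·3629 + 1100, so a_0 = 72
3629 = 3·1100 + 329, so a_1 = 3
1100 = 3·329 + 113, so a_2 = 3
329 = 2·113 + 103, so a_3 = 2

2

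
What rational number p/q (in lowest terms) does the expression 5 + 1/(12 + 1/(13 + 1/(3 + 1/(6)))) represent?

Start with 6.
3 + 1/(6/1) = 3 + 1/6 = 19/6
13 + 1/(19/6) = 13 + 6/19 = 253/19
12 + 1/(253/19) = 12 + 19/253 = 3055/253
5 + 1/(3055/253) = 5 + 253/3055 = 15528/3055

15528/3055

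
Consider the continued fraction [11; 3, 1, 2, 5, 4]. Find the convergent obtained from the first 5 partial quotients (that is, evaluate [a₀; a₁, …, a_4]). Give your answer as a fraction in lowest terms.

665/59

a_0 = 11: 11/1
a_1 = 3: 34/3
a_2 = 1: 45/4
a_3 = 2: 124/11
a_4 = 5: 665/59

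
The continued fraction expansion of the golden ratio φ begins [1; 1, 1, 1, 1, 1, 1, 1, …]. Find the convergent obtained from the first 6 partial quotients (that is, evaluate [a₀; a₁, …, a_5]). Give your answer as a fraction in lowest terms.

13/8

Build up convergents one term at a time:
a_0 = 1: 1/1
a_1 = 1: 2/1
a_2 = 1: 3/2
a_3 = 1: 5/3
a_4 = 1: 8/5
a_5 = 1: 13/8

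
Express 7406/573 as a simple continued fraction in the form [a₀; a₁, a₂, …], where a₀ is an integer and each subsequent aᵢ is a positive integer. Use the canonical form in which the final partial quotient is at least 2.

Apply division with remainder until the remainder is 0:
⌊7406/573⌋ = 12, remainder 530
⌊573/530⌋ = 1, remainder 43
⌊530/43⌋ = 12, remainder 14
⌊43/14⌋ = 3, remainder 1
⌊14/1⌋ = 14, remainder 0

[12; 1, 12, 3, 14]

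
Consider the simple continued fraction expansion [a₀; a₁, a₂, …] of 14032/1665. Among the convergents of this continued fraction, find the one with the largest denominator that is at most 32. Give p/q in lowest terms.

a_0 = 8: 8/1  (≤ bound)
a_1 = 2: 17/2  (≤ bound)
a_2 = 2: 42/5  (≤ bound)
a_3 = 1: 59/7  (≤ bound)
a_4 = 20: 1222/145  (> 32, stop)

59/7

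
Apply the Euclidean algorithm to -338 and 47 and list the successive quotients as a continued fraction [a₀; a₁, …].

[-8; 1, 4, 4, 2]

-338 = -8·47 + 38, so a_0 = -8
47 = 1·38 + 9, so a_1 = 1
38 = 4·9 + 2, so a_2 = 4
9 = 4·2 + 1, so a_3 = 4
2 = 2·1 + 0, so a_4 = 2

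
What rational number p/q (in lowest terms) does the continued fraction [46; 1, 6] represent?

328/7

Start with 6.
1 + 1/(6/1) = 1 + 1/6 = 7/6
46 + 1/(7/6) = 46 + 6/7 = 328/7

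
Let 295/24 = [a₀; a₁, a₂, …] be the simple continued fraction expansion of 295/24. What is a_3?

3

295 = 12·24 + 7, so a_0 = 12
24 = 3·7 + 3, so a_1 = 3
7 = 2·3 + 1, so a_2 = 2
3 = 3·1 + 0, so a_3 = 3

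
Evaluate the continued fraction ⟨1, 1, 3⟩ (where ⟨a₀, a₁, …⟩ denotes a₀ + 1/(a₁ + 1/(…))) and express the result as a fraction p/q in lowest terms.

7/4

Use the convergent recurrence hₖ = aₖ·hₖ₋₁ + hₖ₋₂ (and likewise for the denominators kₖ):
a_0 = 1: 1/1
a_1 = 1: 2/1
a_2 = 3: 7/4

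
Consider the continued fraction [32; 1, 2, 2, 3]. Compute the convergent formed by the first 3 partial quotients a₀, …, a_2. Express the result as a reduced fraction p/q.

Start with 2.
1 + 1/(2/1) = 1 + 1/2 = 3/2
32 + 1/(3/2) = 32 + 2/3 = 98/3

98/3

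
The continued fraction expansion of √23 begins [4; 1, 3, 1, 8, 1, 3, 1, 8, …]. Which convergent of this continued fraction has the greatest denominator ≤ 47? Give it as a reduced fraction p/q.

a_0 = 4: 4/1  (≤ bound)
a_1 = 1: 5/1  (≤ bound)
a_2 = 3: 19/4  (≤ bound)
a_3 = 1: 24/5  (≤ bound)
a_4 = 8: 211/44  (≤ bound)
a_5 = 1: 235/49  (> 47, stop)

211/44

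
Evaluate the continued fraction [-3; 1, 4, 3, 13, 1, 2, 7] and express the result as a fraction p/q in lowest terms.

a_0 = -3: -3/1
a_1 = 1: -2/1
a_2 = 4: -11/5
a_3 = 3: -35/16
a_4 = 13: -466/213
a_5 = 1: -501/229
a_6 = 2: -1468/671
a_7 = 7: -10777/4926

-10777/4926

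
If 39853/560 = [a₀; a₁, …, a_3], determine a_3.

Repeatedly divide and take the remainder:
39853 = 71·560 + 93, so a_0 = 71
560 = 6·93 + 2, so a_1 = 6
93 = 46·2 + 1, so a_2 = 46
2 = 2·1 + 0, so a_3 = 2

2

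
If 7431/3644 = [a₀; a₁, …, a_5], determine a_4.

⌊7431/3644⌋ = 2, remainder 143
⌊3644/143⌋ = 25, remainder 69
⌊143/69⌋ = 2, remainder 5
⌊69/5⌋ = 13, remainder 4
⌊5/4⌋ = 1, remainder 1

1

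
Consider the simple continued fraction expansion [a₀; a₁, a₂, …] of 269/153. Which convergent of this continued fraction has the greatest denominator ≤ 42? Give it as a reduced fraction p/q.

51/29

List convergents until the denominator exceeds the bound:
a_0 = 1: 1/1  (≤ bound)
a_1 = 1: 2/1  (≤ bound)
a_2 = 3: 7/4  (≤ bound)
a_3 = 7: 51/29  (≤ bound)
a_4 = 2: 109/62  (> 42, stop)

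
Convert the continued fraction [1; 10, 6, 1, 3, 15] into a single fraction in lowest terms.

a_0 = 1: 1/1
a_1 = 10: 11/10
a_2 = 6: 67/61
a_3 = 1: 78/71
a_4 = 3: 301/274
a_5 = 15: 4593/4181

4593/4181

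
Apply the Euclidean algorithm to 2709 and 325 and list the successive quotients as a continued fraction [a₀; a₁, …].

[8; 2, 1, 53, 2]

Apply division with remainder until the remainder is 0:
2709 ÷ 325 → quotient 8, remainder 109
325 ÷ 109 → quotient 2, remainder 107
109 ÷ 107 → quotient 1, remainder 2
107 ÷ 2 → quotient 53, remainder 1
2 ÷ 1 → quotient 2, remainder 0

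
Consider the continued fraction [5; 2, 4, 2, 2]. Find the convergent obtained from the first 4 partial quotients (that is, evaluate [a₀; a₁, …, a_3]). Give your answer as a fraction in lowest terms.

Use the convergent recurrence hₖ = aₖ·hₖ₋₁ + hₖ₋₂ (and likewise for the denominators kₖ):
a_0 = 5: 5/1
a_1 = 2: 11/2
a_2 = 4: 49/9
a_3 = 2: 109/20

109/20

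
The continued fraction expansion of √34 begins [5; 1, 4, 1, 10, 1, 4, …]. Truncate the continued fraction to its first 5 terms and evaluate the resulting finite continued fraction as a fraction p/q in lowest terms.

379/65

Build up convergents one term at a time:
a_0 = 5: 5/1
a_1 = 1: 6/1
a_2 = 4: 29/5
a_3 = 1: 35/6
a_4 = 10: 379/65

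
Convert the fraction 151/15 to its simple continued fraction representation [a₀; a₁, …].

[10; 15]

Apply division with remainder until the remainder is 0:
151 = 10·15 + 1, so a_0 = 10
15 = 15·1 + 0, so a_1 = 15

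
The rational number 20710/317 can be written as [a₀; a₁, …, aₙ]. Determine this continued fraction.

20710 ÷ 317 → quotient 65, remainder 105
317 ÷ 105 → quotient 3, remainder 2
105 ÷ 2 → quotient 52, remainder 1
2 ÷ 1 → quotient 2, remainder 0

[65; 3, 52, 2]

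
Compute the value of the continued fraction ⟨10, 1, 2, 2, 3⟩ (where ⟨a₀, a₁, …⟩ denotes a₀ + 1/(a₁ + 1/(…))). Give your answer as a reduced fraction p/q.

Starting at the tail and folding back:
Start with 3.
2 + 1/(3/1) = 2 + 1/3 = 7/3
2 + 1/(7/3) = 2 + 3/7 = 17/7
1 + 1/(17/7) = 1 + 7/17 = 24/17
10 + 1/(24/17) = 10 + 17/24 = 257/24

257/24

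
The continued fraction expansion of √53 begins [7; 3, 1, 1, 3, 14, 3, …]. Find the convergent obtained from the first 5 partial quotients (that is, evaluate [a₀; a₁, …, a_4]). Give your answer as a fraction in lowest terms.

Start with 3.
1 + 1/(3/1) = 1 + 1/3 = 4/3
1 + 1/(4/3) = 1 + 3/4 = 7/4
3 + 1/(7/4) = 3 + 4/7 = 25/7
7 + 1/(25/7) = 7 + 7/25 = 182/25

182/25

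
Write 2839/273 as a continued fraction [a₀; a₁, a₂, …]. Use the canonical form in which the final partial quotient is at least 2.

Apply division with remainder until the remainder is 0:
2839 ÷ 273 → quotient 10, remainder 109
273 ÷ 109 → quotient 2, remainder 55
109 ÷ 55 → quotient 1, remainder 54
55 ÷ 54 → quotient 1, remainder 1
54 ÷ 1 → quotient 54, remainder 0

[10; 2, 1, 1, 54]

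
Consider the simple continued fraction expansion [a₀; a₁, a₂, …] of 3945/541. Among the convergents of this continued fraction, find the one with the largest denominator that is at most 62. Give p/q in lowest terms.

List convergents until the denominator exceeds the bound:
a_0 = 7: 7/1  (≤ bound)
a_1 = 3: 22/3  (≤ bound)
a_2 = 2: 51/7  (≤ bound)
a_3 = 2: 124/17  (≤ bound)
a_4 = 1: 175/24  (≤ bound)
a_5 = 3: 649/89  (> 62, stop)

175/24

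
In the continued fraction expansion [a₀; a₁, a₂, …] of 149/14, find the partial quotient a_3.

1

149 ÷ 14 → quotient 10, remainder 9
14 ÷ 9 → quotient 1, remainder 5
9 ÷ 5 → quotient 1, remainder 4
5 ÷ 4 → quotient 1, remainder 1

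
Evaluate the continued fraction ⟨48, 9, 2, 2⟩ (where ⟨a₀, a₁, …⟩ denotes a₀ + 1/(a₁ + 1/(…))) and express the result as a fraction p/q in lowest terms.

Build up convergents one term at a time:
a_0 = 48: 48/1
a_1 = 9: 433/9
a_2 = 2: 914/19
a_3 = 2: 2261/47

2261/47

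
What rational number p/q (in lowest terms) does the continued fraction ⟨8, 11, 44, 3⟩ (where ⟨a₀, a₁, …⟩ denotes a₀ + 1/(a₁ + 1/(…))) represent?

11861/1466

Work from the innermost term outward:
Start with 3.
44 + 1/(3/1) = 44 + 1/3 = 133/3
11 + 1/(133/3) = 11 + 3/133 = 1466/133
8 + 1/(1466/133) = 8 + 133/1466 = 11861/1466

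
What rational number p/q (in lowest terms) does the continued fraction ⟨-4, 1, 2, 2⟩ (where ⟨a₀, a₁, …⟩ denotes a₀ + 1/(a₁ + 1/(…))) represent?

-23/7

Starting at the tail and folding back:
Start with 2.
2 + 1/(2/1) = 2 + 1/2 = 5/2
1 + 1/(5/2) = 1 + 2/5 = 7/5
-4 + 1/(7/5) = -4 + 5/7 = -23/7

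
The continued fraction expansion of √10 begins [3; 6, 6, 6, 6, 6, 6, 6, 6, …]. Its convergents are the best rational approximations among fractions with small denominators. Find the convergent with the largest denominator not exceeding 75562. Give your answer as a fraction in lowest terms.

a_0 = 3: 3/1  (≤ bound)
a_1 = 6: 19/6  (≤ bound)
a_2 = 6: 117/37  (≤ bound)
a_3 = 6: 721/228  (≤ bound)
a_4 = 6: 4443/1405  (≤ bound)
a_5 = 6: 27379/8658  (≤ bound)
a_6 = 6: 168717/53353  (≤ bound)
a_7 = 6: 1039681/328776  (> 75562, stop)

168717/53353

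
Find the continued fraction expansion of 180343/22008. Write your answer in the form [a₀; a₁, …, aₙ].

180343 ÷ 22008 → quotient 8, remainder 4279
22008 ÷ 4279 → quotient 5, remainder 613
4279 ÷ 613 → quotient 6, remainder 601
613 ÷ 601 → quotient 1, remainder 12
601 ÷ 12 → quotient 50, remainder 1
12 ÷ 1 → quotient 12, remainder 0

[8; 5, 6, 1, 50, 12]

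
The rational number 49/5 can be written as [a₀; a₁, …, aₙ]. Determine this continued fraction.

Apply division with remainder until the remainder is 0:
⌊49/5⌋ = 9, remainder 4
⌊5/4⌋ = 1, remainder 1
⌊4/1⌋ = 4, remainder 0

[9; 1, 4]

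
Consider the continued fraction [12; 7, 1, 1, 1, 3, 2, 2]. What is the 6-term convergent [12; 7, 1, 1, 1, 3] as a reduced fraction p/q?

Starting at the tail and folding back:
Start with 3.
1 + 1/(3/1) = 1 + 1/3 = 4/3
1 + 1/(4/3) = 1 + 3/4 = 7/4
1 + 1/(7/4) = 1 + 4/7 = 11/7
7 + 1/(11/7) = 7 + 7/11 = 84/11
12 + 1/(84/11) = 12 + 11/84 = 1019/84

1019/84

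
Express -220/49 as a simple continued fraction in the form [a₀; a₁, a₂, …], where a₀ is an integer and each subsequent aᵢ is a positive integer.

[-5; 1, 1, 24]

⌊-220/49⌋ = -5, remainder 25
⌊49/25⌋ = 1, remainder 24
⌊25/24⌋ = 1, remainder 1
⌊24/1⌋ = 24, remainder 0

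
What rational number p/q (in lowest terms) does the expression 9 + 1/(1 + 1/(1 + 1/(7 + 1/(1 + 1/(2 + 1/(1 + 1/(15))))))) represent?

Start with 15.
1 + 1/(15/1) = 1 + 1/15 = 16/15
2 + 1/(16/15) = 2 + 15/16 = 47/16
1 + 1/(47/16) = 1 + 16/47 = 63/47
7 + 1/(63/47) = 7 + 47/63 = 488/63
1 + 1/(488/63) = 1 + 63/488 = 551/488
1 + 1/(551/488) = 1 + 488/551 = 1039/551
9 + 1/(1039/551) = 9 + 551/1039 = 9902/1039

9902/1039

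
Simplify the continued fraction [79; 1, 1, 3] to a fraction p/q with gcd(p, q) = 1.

557/7

Collapse the nested fraction from the inside out:
Start with 3.
1 + 1/(3/1) = 1 + 1/3 = 4/3
1 + 1/(4/3) = 1 + 3/4 = 7/4
79 + 1/(7/4) = 79 + 4/7 = 557/7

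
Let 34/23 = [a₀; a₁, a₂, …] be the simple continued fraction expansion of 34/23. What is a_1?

2

Apply division with remainder until the remainder is 0:
⌊34/23⌋ = 1, remainder 11
⌊23/11⌋ = 2, remainder 1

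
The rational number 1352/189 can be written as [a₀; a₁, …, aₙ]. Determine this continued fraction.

1352 = 7·189 + 29, so a_0 = 7
189 = 6·29 + 15, so a_1 = 6
29 = 1·15 + 14, so a_2 = 1
15 = 1·14 + 1, so a_3 = 1
14 = 14·1 + 0, so a_4 = 14

[7; 6, 1, 1, 14]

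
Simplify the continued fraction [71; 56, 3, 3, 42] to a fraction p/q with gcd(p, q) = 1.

1691288/23815

Compute successive convergents:
a_0 = 71: 71/1
a_1 = 56: 3977/56
a_2 = 3: 12002/169
a_3 = 3: 39983/563
a_4 = 42: 1691288/23815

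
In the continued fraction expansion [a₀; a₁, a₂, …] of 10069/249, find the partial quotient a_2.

Run the Euclidean algorithm, recording each quotient:
10069 ÷ 249 → quotient 40, remainder 109
249 ÷ 109 → quotient 2, remainder 31
109 ÷ 31 → quotient 3, remainder 16

3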